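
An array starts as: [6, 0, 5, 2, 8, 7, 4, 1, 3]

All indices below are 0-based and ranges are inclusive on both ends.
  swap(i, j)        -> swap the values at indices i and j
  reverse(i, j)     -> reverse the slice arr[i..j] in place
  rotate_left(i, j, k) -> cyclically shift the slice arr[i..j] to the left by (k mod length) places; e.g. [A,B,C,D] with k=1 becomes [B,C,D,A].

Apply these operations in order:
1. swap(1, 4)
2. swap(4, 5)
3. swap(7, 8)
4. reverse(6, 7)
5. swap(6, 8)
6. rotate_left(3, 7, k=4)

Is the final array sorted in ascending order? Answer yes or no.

Answer: no

Derivation:
After 1 (swap(1, 4)): [6, 8, 5, 2, 0, 7, 4, 1, 3]
After 2 (swap(4, 5)): [6, 8, 5, 2, 7, 0, 4, 1, 3]
After 3 (swap(7, 8)): [6, 8, 5, 2, 7, 0, 4, 3, 1]
After 4 (reverse(6, 7)): [6, 8, 5, 2, 7, 0, 3, 4, 1]
After 5 (swap(6, 8)): [6, 8, 5, 2, 7, 0, 1, 4, 3]
After 6 (rotate_left(3, 7, k=4)): [6, 8, 5, 4, 2, 7, 0, 1, 3]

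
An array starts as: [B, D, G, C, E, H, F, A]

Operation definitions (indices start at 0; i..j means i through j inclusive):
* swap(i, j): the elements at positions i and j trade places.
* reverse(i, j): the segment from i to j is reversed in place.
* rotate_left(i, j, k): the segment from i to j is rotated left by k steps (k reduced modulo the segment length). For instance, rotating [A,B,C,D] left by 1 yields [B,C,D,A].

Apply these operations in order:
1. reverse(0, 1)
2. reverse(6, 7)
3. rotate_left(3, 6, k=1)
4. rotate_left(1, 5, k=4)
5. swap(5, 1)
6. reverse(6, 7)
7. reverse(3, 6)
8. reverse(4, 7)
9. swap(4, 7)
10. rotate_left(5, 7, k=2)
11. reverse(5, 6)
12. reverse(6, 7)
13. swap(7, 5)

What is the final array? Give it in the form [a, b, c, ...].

Answer: [D, H, B, F, A, C, E, G]

Derivation:
After 1 (reverse(0, 1)): [D, B, G, C, E, H, F, A]
After 2 (reverse(6, 7)): [D, B, G, C, E, H, A, F]
After 3 (rotate_left(3, 6, k=1)): [D, B, G, E, H, A, C, F]
After 4 (rotate_left(1, 5, k=4)): [D, A, B, G, E, H, C, F]
After 5 (swap(5, 1)): [D, H, B, G, E, A, C, F]
After 6 (reverse(6, 7)): [D, H, B, G, E, A, F, C]
After 7 (reverse(3, 6)): [D, H, B, F, A, E, G, C]
After 8 (reverse(4, 7)): [D, H, B, F, C, G, E, A]
After 9 (swap(4, 7)): [D, H, B, F, A, G, E, C]
After 10 (rotate_left(5, 7, k=2)): [D, H, B, F, A, C, G, E]
After 11 (reverse(5, 6)): [D, H, B, F, A, G, C, E]
After 12 (reverse(6, 7)): [D, H, B, F, A, G, E, C]
After 13 (swap(7, 5)): [D, H, B, F, A, C, E, G]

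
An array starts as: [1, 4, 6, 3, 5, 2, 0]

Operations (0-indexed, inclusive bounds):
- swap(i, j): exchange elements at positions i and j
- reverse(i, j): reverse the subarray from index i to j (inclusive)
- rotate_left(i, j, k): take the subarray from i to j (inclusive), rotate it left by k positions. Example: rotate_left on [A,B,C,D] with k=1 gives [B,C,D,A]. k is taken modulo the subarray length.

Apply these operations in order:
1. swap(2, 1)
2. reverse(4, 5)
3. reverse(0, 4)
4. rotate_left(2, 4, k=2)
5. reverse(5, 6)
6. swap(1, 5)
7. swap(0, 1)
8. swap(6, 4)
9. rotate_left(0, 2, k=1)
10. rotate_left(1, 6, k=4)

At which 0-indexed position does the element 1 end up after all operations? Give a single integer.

After 1 (swap(2, 1)): [1, 6, 4, 3, 5, 2, 0]
After 2 (reverse(4, 5)): [1, 6, 4, 3, 2, 5, 0]
After 3 (reverse(0, 4)): [2, 3, 4, 6, 1, 5, 0]
After 4 (rotate_left(2, 4, k=2)): [2, 3, 1, 4, 6, 5, 0]
After 5 (reverse(5, 6)): [2, 3, 1, 4, 6, 0, 5]
After 6 (swap(1, 5)): [2, 0, 1, 4, 6, 3, 5]
After 7 (swap(0, 1)): [0, 2, 1, 4, 6, 3, 5]
After 8 (swap(6, 4)): [0, 2, 1, 4, 5, 3, 6]
After 9 (rotate_left(0, 2, k=1)): [2, 1, 0, 4, 5, 3, 6]
After 10 (rotate_left(1, 6, k=4)): [2, 3, 6, 1, 0, 4, 5]

Answer: 3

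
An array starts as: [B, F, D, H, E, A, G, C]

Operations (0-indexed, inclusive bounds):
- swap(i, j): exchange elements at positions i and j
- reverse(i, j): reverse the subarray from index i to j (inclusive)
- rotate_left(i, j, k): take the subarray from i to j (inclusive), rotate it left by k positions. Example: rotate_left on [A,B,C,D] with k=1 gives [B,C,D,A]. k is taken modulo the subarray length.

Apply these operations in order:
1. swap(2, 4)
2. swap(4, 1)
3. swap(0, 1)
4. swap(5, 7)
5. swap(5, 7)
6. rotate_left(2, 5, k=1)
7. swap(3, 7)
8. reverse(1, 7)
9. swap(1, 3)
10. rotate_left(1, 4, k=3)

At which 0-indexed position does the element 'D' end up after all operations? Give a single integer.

After 1 (swap(2, 4)): [B, F, E, H, D, A, G, C]
After 2 (swap(4, 1)): [B, D, E, H, F, A, G, C]
After 3 (swap(0, 1)): [D, B, E, H, F, A, G, C]
After 4 (swap(5, 7)): [D, B, E, H, F, C, G, A]
After 5 (swap(5, 7)): [D, B, E, H, F, A, G, C]
After 6 (rotate_left(2, 5, k=1)): [D, B, H, F, A, E, G, C]
After 7 (swap(3, 7)): [D, B, H, C, A, E, G, F]
After 8 (reverse(1, 7)): [D, F, G, E, A, C, H, B]
After 9 (swap(1, 3)): [D, E, G, F, A, C, H, B]
After 10 (rotate_left(1, 4, k=3)): [D, A, E, G, F, C, H, B]

Answer: 0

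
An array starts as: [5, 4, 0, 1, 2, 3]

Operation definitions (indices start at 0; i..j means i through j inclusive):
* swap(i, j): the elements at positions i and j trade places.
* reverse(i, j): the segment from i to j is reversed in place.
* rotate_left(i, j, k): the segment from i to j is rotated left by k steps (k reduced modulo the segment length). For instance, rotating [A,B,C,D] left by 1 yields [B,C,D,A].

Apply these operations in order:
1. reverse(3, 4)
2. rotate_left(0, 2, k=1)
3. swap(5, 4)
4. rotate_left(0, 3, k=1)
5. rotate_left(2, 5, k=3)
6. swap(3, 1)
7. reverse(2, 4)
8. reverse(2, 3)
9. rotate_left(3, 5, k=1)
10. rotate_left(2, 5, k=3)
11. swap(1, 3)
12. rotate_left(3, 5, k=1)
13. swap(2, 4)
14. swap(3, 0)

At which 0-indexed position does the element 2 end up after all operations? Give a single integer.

After 1 (reverse(3, 4)): [5, 4, 0, 2, 1, 3]
After 2 (rotate_left(0, 2, k=1)): [4, 0, 5, 2, 1, 3]
After 3 (swap(5, 4)): [4, 0, 5, 2, 3, 1]
After 4 (rotate_left(0, 3, k=1)): [0, 5, 2, 4, 3, 1]
After 5 (rotate_left(2, 5, k=3)): [0, 5, 1, 2, 4, 3]
After 6 (swap(3, 1)): [0, 2, 1, 5, 4, 3]
After 7 (reverse(2, 4)): [0, 2, 4, 5, 1, 3]
After 8 (reverse(2, 3)): [0, 2, 5, 4, 1, 3]
After 9 (rotate_left(3, 5, k=1)): [0, 2, 5, 1, 3, 4]
After 10 (rotate_left(2, 5, k=3)): [0, 2, 4, 5, 1, 3]
After 11 (swap(1, 3)): [0, 5, 4, 2, 1, 3]
After 12 (rotate_left(3, 5, k=1)): [0, 5, 4, 1, 3, 2]
After 13 (swap(2, 4)): [0, 5, 3, 1, 4, 2]
After 14 (swap(3, 0)): [1, 5, 3, 0, 4, 2]

Answer: 5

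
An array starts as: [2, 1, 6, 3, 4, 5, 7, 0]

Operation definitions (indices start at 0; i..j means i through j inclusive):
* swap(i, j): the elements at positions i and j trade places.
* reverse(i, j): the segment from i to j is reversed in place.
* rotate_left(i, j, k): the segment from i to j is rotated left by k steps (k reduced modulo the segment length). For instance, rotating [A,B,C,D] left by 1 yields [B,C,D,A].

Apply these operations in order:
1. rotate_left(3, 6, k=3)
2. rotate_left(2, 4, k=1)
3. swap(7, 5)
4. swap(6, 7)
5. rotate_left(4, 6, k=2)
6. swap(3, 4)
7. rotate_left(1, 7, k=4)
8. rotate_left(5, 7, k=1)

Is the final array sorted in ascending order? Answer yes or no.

Answer: no

Derivation:
After 1 (rotate_left(3, 6, k=3)): [2, 1, 6, 7, 3, 4, 5, 0]
After 2 (rotate_left(2, 4, k=1)): [2, 1, 7, 3, 6, 4, 5, 0]
After 3 (swap(7, 5)): [2, 1, 7, 3, 6, 0, 5, 4]
After 4 (swap(6, 7)): [2, 1, 7, 3, 6, 0, 4, 5]
After 5 (rotate_left(4, 6, k=2)): [2, 1, 7, 3, 4, 6, 0, 5]
After 6 (swap(3, 4)): [2, 1, 7, 4, 3, 6, 0, 5]
After 7 (rotate_left(1, 7, k=4)): [2, 6, 0, 5, 1, 7, 4, 3]
After 8 (rotate_left(5, 7, k=1)): [2, 6, 0, 5, 1, 4, 3, 7]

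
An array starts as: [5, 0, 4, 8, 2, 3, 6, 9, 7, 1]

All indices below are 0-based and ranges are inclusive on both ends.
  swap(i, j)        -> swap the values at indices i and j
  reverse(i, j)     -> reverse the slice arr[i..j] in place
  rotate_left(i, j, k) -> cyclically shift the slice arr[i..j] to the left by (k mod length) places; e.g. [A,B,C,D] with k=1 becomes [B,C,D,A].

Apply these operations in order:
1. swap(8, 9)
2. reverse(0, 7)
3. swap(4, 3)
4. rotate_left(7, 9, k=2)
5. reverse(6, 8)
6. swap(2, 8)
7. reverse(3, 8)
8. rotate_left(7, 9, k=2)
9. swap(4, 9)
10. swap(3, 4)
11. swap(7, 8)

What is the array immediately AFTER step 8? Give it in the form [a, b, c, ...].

Answer: [9, 6, 0, 3, 7, 5, 4, 1, 2, 8]

Derivation:
After 1 (swap(8, 9)): [5, 0, 4, 8, 2, 3, 6, 9, 1, 7]
After 2 (reverse(0, 7)): [9, 6, 3, 2, 8, 4, 0, 5, 1, 7]
After 3 (swap(4, 3)): [9, 6, 3, 8, 2, 4, 0, 5, 1, 7]
After 4 (rotate_left(7, 9, k=2)): [9, 6, 3, 8, 2, 4, 0, 7, 5, 1]
After 5 (reverse(6, 8)): [9, 6, 3, 8, 2, 4, 5, 7, 0, 1]
After 6 (swap(2, 8)): [9, 6, 0, 8, 2, 4, 5, 7, 3, 1]
After 7 (reverse(3, 8)): [9, 6, 0, 3, 7, 5, 4, 2, 8, 1]
After 8 (rotate_left(7, 9, k=2)): [9, 6, 0, 3, 7, 5, 4, 1, 2, 8]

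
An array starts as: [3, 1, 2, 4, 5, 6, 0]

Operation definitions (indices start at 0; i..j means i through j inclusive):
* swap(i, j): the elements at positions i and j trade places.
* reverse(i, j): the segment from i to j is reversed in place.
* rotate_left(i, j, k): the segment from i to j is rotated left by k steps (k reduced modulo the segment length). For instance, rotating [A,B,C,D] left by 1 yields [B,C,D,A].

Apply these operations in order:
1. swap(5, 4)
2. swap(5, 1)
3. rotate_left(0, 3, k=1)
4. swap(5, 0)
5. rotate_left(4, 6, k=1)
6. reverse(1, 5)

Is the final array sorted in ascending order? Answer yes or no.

After 1 (swap(5, 4)): [3, 1, 2, 4, 6, 5, 0]
After 2 (swap(5, 1)): [3, 5, 2, 4, 6, 1, 0]
After 3 (rotate_left(0, 3, k=1)): [5, 2, 4, 3, 6, 1, 0]
After 4 (swap(5, 0)): [1, 2, 4, 3, 6, 5, 0]
After 5 (rotate_left(4, 6, k=1)): [1, 2, 4, 3, 5, 0, 6]
After 6 (reverse(1, 5)): [1, 0, 5, 3, 4, 2, 6]

Answer: no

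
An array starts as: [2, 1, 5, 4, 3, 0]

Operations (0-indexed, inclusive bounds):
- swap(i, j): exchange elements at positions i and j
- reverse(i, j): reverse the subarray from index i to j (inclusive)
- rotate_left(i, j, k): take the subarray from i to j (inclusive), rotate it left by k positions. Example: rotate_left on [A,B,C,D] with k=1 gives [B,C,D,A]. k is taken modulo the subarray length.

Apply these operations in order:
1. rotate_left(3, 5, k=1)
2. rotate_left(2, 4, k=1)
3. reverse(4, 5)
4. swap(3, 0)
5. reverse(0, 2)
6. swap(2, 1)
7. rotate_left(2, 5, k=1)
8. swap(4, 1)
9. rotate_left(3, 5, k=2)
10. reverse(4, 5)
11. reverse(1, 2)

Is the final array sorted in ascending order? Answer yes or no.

Answer: no

Derivation:
After 1 (rotate_left(3, 5, k=1)): [2, 1, 5, 3, 0, 4]
After 2 (rotate_left(2, 4, k=1)): [2, 1, 3, 0, 5, 4]
After 3 (reverse(4, 5)): [2, 1, 3, 0, 4, 5]
After 4 (swap(3, 0)): [0, 1, 3, 2, 4, 5]
After 5 (reverse(0, 2)): [3, 1, 0, 2, 4, 5]
After 6 (swap(2, 1)): [3, 0, 1, 2, 4, 5]
After 7 (rotate_left(2, 5, k=1)): [3, 0, 2, 4, 5, 1]
After 8 (swap(4, 1)): [3, 5, 2, 4, 0, 1]
After 9 (rotate_left(3, 5, k=2)): [3, 5, 2, 1, 4, 0]
After 10 (reverse(4, 5)): [3, 5, 2, 1, 0, 4]
After 11 (reverse(1, 2)): [3, 2, 5, 1, 0, 4]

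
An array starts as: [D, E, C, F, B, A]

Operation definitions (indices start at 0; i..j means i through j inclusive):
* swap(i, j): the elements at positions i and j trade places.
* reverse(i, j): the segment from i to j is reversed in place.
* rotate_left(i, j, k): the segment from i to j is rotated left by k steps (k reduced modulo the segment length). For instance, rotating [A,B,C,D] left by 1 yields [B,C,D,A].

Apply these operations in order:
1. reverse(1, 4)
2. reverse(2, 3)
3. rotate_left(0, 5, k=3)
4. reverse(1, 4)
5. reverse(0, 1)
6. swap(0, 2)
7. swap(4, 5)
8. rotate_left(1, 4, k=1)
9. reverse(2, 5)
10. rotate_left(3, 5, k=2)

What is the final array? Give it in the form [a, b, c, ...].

Answer: [D, B, E, A, F, C]

Derivation:
After 1 (reverse(1, 4)): [D, B, F, C, E, A]
After 2 (reverse(2, 3)): [D, B, C, F, E, A]
After 3 (rotate_left(0, 5, k=3)): [F, E, A, D, B, C]
After 4 (reverse(1, 4)): [F, B, D, A, E, C]
After 5 (reverse(0, 1)): [B, F, D, A, E, C]
After 6 (swap(0, 2)): [D, F, B, A, E, C]
After 7 (swap(4, 5)): [D, F, B, A, C, E]
After 8 (rotate_left(1, 4, k=1)): [D, B, A, C, F, E]
After 9 (reverse(2, 5)): [D, B, E, F, C, A]
After 10 (rotate_left(3, 5, k=2)): [D, B, E, A, F, C]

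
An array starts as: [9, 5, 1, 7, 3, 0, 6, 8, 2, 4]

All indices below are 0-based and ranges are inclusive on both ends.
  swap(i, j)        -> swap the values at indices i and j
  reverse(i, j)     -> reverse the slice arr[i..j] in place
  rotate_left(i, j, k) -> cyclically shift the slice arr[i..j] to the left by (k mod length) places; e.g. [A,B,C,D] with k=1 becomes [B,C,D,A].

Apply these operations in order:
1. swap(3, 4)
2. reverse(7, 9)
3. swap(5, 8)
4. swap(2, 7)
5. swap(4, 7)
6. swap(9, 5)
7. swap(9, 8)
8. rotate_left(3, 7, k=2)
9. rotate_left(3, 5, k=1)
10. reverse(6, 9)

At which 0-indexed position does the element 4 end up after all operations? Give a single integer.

Answer: 2

Derivation:
After 1 (swap(3, 4)): [9, 5, 1, 3, 7, 0, 6, 8, 2, 4]
After 2 (reverse(7, 9)): [9, 5, 1, 3, 7, 0, 6, 4, 2, 8]
After 3 (swap(5, 8)): [9, 5, 1, 3, 7, 2, 6, 4, 0, 8]
After 4 (swap(2, 7)): [9, 5, 4, 3, 7, 2, 6, 1, 0, 8]
After 5 (swap(4, 7)): [9, 5, 4, 3, 1, 2, 6, 7, 0, 8]
After 6 (swap(9, 5)): [9, 5, 4, 3, 1, 8, 6, 7, 0, 2]
After 7 (swap(9, 8)): [9, 5, 4, 3, 1, 8, 6, 7, 2, 0]
After 8 (rotate_left(3, 7, k=2)): [9, 5, 4, 8, 6, 7, 3, 1, 2, 0]
After 9 (rotate_left(3, 5, k=1)): [9, 5, 4, 6, 7, 8, 3, 1, 2, 0]
After 10 (reverse(6, 9)): [9, 5, 4, 6, 7, 8, 0, 2, 1, 3]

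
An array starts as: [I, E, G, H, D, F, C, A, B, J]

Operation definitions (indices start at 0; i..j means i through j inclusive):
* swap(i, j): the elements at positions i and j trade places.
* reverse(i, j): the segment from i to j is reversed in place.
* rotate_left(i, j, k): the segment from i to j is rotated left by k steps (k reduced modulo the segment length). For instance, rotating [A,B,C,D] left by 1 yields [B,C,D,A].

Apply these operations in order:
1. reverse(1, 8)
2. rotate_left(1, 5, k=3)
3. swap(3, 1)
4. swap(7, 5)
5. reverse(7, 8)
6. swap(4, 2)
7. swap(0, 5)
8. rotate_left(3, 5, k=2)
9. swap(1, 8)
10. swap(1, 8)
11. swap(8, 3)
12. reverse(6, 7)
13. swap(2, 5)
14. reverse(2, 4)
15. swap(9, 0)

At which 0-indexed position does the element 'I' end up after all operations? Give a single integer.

Answer: 8

Derivation:
After 1 (reverse(1, 8)): [I, B, A, C, F, D, H, G, E, J]
After 2 (rotate_left(1, 5, k=3)): [I, F, D, B, A, C, H, G, E, J]
After 3 (swap(3, 1)): [I, B, D, F, A, C, H, G, E, J]
After 4 (swap(7, 5)): [I, B, D, F, A, G, H, C, E, J]
After 5 (reverse(7, 8)): [I, B, D, F, A, G, H, E, C, J]
After 6 (swap(4, 2)): [I, B, A, F, D, G, H, E, C, J]
After 7 (swap(0, 5)): [G, B, A, F, D, I, H, E, C, J]
After 8 (rotate_left(3, 5, k=2)): [G, B, A, I, F, D, H, E, C, J]
After 9 (swap(1, 8)): [G, C, A, I, F, D, H, E, B, J]
After 10 (swap(1, 8)): [G, B, A, I, F, D, H, E, C, J]
After 11 (swap(8, 3)): [G, B, A, C, F, D, H, E, I, J]
After 12 (reverse(6, 7)): [G, B, A, C, F, D, E, H, I, J]
After 13 (swap(2, 5)): [G, B, D, C, F, A, E, H, I, J]
After 14 (reverse(2, 4)): [G, B, F, C, D, A, E, H, I, J]
After 15 (swap(9, 0)): [J, B, F, C, D, A, E, H, I, G]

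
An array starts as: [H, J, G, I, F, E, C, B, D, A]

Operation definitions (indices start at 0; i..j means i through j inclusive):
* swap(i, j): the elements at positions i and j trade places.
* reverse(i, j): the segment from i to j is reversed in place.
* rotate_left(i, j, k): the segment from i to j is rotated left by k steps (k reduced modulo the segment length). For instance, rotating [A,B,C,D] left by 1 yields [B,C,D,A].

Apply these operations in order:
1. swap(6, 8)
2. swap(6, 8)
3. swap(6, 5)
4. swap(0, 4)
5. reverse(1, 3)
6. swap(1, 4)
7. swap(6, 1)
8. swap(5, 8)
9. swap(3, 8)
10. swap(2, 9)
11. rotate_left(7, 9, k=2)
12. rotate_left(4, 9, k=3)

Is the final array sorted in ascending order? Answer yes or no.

Answer: no

Derivation:
After 1 (swap(6, 8)): [H, J, G, I, F, E, D, B, C, A]
After 2 (swap(6, 8)): [H, J, G, I, F, E, C, B, D, A]
After 3 (swap(6, 5)): [H, J, G, I, F, C, E, B, D, A]
After 4 (swap(0, 4)): [F, J, G, I, H, C, E, B, D, A]
After 5 (reverse(1, 3)): [F, I, G, J, H, C, E, B, D, A]
After 6 (swap(1, 4)): [F, H, G, J, I, C, E, B, D, A]
After 7 (swap(6, 1)): [F, E, G, J, I, C, H, B, D, A]
After 8 (swap(5, 8)): [F, E, G, J, I, D, H, B, C, A]
After 9 (swap(3, 8)): [F, E, G, C, I, D, H, B, J, A]
After 10 (swap(2, 9)): [F, E, A, C, I, D, H, B, J, G]
After 11 (rotate_left(7, 9, k=2)): [F, E, A, C, I, D, H, G, B, J]
After 12 (rotate_left(4, 9, k=3)): [F, E, A, C, G, B, J, I, D, H]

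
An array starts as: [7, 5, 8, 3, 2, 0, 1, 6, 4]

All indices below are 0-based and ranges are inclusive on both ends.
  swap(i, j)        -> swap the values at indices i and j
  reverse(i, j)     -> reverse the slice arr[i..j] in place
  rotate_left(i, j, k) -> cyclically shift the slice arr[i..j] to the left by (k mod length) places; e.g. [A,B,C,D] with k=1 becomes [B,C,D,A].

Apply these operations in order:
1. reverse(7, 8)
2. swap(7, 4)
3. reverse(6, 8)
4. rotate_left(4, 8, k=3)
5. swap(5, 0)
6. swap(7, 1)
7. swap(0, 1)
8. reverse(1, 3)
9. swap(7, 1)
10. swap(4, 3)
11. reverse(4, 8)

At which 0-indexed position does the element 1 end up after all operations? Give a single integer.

Answer: 8

Derivation:
After 1 (reverse(7, 8)): [7, 5, 8, 3, 2, 0, 1, 4, 6]
After 2 (swap(7, 4)): [7, 5, 8, 3, 4, 0, 1, 2, 6]
After 3 (reverse(6, 8)): [7, 5, 8, 3, 4, 0, 6, 2, 1]
After 4 (rotate_left(4, 8, k=3)): [7, 5, 8, 3, 2, 1, 4, 0, 6]
After 5 (swap(5, 0)): [1, 5, 8, 3, 2, 7, 4, 0, 6]
After 6 (swap(7, 1)): [1, 0, 8, 3, 2, 7, 4, 5, 6]
After 7 (swap(0, 1)): [0, 1, 8, 3, 2, 7, 4, 5, 6]
After 8 (reverse(1, 3)): [0, 3, 8, 1, 2, 7, 4, 5, 6]
After 9 (swap(7, 1)): [0, 5, 8, 1, 2, 7, 4, 3, 6]
After 10 (swap(4, 3)): [0, 5, 8, 2, 1, 7, 4, 3, 6]
After 11 (reverse(4, 8)): [0, 5, 8, 2, 6, 3, 4, 7, 1]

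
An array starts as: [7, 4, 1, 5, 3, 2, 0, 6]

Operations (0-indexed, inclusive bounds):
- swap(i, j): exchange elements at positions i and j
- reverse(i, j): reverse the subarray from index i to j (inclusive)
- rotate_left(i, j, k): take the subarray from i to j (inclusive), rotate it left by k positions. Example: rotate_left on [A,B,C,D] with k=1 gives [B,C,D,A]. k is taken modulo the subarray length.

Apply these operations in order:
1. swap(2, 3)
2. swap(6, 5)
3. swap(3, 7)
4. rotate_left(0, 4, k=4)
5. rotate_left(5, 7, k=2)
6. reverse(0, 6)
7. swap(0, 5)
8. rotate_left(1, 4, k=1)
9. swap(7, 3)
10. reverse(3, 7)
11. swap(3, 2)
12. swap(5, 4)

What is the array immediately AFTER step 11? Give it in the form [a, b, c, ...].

Answer: [7, 6, 4, 5, 3, 0, 1, 2]

Derivation:
After 1 (swap(2, 3)): [7, 4, 5, 1, 3, 2, 0, 6]
After 2 (swap(6, 5)): [7, 4, 5, 1, 3, 0, 2, 6]
After 3 (swap(3, 7)): [7, 4, 5, 6, 3, 0, 2, 1]
After 4 (rotate_left(0, 4, k=4)): [3, 7, 4, 5, 6, 0, 2, 1]
After 5 (rotate_left(5, 7, k=2)): [3, 7, 4, 5, 6, 1, 0, 2]
After 6 (reverse(0, 6)): [0, 1, 6, 5, 4, 7, 3, 2]
After 7 (swap(0, 5)): [7, 1, 6, 5, 4, 0, 3, 2]
After 8 (rotate_left(1, 4, k=1)): [7, 6, 5, 4, 1, 0, 3, 2]
After 9 (swap(7, 3)): [7, 6, 5, 2, 1, 0, 3, 4]
After 10 (reverse(3, 7)): [7, 6, 5, 4, 3, 0, 1, 2]
After 11 (swap(3, 2)): [7, 6, 4, 5, 3, 0, 1, 2]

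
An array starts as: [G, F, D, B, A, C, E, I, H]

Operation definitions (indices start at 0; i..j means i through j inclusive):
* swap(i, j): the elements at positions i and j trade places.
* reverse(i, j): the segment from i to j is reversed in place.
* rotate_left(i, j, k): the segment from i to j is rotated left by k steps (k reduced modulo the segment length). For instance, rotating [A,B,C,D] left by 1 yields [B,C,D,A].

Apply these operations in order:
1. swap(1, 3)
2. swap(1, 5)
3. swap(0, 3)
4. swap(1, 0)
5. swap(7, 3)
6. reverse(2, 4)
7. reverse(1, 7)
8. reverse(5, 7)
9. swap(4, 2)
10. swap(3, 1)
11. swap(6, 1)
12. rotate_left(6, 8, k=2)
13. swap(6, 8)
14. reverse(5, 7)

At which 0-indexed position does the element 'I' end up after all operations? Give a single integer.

Answer: 6

Derivation:
After 1 (swap(1, 3)): [G, B, D, F, A, C, E, I, H]
After 2 (swap(1, 5)): [G, C, D, F, A, B, E, I, H]
After 3 (swap(0, 3)): [F, C, D, G, A, B, E, I, H]
After 4 (swap(1, 0)): [C, F, D, G, A, B, E, I, H]
After 5 (swap(7, 3)): [C, F, D, I, A, B, E, G, H]
After 6 (reverse(2, 4)): [C, F, A, I, D, B, E, G, H]
After 7 (reverse(1, 7)): [C, G, E, B, D, I, A, F, H]
After 8 (reverse(5, 7)): [C, G, E, B, D, F, A, I, H]
After 9 (swap(4, 2)): [C, G, D, B, E, F, A, I, H]
After 10 (swap(3, 1)): [C, B, D, G, E, F, A, I, H]
After 11 (swap(6, 1)): [C, A, D, G, E, F, B, I, H]
After 12 (rotate_left(6, 8, k=2)): [C, A, D, G, E, F, H, B, I]
After 13 (swap(6, 8)): [C, A, D, G, E, F, I, B, H]
After 14 (reverse(5, 7)): [C, A, D, G, E, B, I, F, H]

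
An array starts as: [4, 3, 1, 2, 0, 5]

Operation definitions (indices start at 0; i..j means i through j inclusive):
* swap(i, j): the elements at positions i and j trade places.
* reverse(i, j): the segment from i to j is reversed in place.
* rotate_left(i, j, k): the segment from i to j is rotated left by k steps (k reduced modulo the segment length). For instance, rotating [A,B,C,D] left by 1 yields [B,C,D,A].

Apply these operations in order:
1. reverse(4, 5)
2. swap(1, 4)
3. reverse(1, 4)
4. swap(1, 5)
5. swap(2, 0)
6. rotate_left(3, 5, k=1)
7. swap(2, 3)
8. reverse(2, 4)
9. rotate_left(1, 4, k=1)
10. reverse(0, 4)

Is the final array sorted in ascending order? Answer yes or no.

After 1 (reverse(4, 5)): [4, 3, 1, 2, 5, 0]
After 2 (swap(1, 4)): [4, 5, 1, 2, 3, 0]
After 3 (reverse(1, 4)): [4, 3, 2, 1, 5, 0]
After 4 (swap(1, 5)): [4, 0, 2, 1, 5, 3]
After 5 (swap(2, 0)): [2, 0, 4, 1, 5, 3]
After 6 (rotate_left(3, 5, k=1)): [2, 0, 4, 5, 3, 1]
After 7 (swap(2, 3)): [2, 0, 5, 4, 3, 1]
After 8 (reverse(2, 4)): [2, 0, 3, 4, 5, 1]
After 9 (rotate_left(1, 4, k=1)): [2, 3, 4, 5, 0, 1]
After 10 (reverse(0, 4)): [0, 5, 4, 3, 2, 1]

Answer: no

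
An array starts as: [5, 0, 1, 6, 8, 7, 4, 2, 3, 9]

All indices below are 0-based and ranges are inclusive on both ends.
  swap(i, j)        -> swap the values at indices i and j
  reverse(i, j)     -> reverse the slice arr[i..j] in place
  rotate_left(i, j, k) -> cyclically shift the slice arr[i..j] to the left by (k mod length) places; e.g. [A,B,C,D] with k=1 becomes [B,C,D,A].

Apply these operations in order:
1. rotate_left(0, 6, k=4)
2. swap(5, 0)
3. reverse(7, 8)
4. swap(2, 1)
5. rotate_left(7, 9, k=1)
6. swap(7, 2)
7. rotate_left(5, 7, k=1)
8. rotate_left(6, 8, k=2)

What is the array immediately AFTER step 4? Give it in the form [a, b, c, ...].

Answer: [1, 4, 7, 5, 0, 8, 6, 3, 2, 9]

Derivation:
After 1 (rotate_left(0, 6, k=4)): [8, 7, 4, 5, 0, 1, 6, 2, 3, 9]
After 2 (swap(5, 0)): [1, 7, 4, 5, 0, 8, 6, 2, 3, 9]
After 3 (reverse(7, 8)): [1, 7, 4, 5, 0, 8, 6, 3, 2, 9]
After 4 (swap(2, 1)): [1, 4, 7, 5, 0, 8, 6, 3, 2, 9]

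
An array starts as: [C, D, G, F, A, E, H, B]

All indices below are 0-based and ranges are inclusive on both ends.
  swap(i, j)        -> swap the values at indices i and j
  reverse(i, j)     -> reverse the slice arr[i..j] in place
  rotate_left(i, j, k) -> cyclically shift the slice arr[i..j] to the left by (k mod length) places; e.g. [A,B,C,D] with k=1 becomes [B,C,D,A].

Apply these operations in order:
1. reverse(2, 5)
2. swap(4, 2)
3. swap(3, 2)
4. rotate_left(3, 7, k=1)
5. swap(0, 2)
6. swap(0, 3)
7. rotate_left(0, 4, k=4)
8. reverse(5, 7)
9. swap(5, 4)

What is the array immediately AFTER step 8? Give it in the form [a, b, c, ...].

Answer: [G, E, D, C, A, F, B, H]

Derivation:
After 1 (reverse(2, 5)): [C, D, E, A, F, G, H, B]
After 2 (swap(4, 2)): [C, D, F, A, E, G, H, B]
After 3 (swap(3, 2)): [C, D, A, F, E, G, H, B]
After 4 (rotate_left(3, 7, k=1)): [C, D, A, E, G, H, B, F]
After 5 (swap(0, 2)): [A, D, C, E, G, H, B, F]
After 6 (swap(0, 3)): [E, D, C, A, G, H, B, F]
After 7 (rotate_left(0, 4, k=4)): [G, E, D, C, A, H, B, F]
After 8 (reverse(5, 7)): [G, E, D, C, A, F, B, H]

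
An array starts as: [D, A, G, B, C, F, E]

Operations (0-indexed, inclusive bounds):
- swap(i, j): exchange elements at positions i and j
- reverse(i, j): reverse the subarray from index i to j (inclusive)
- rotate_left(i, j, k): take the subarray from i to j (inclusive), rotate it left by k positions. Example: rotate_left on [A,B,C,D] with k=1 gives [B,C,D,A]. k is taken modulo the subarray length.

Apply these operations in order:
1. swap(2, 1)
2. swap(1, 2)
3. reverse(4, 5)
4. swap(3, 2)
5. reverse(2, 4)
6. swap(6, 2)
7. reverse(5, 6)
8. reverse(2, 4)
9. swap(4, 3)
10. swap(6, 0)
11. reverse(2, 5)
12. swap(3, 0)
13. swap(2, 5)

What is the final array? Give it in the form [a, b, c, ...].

Answer: [G, A, B, C, E, F, D]

Derivation:
After 1 (swap(2, 1)): [D, G, A, B, C, F, E]
After 2 (swap(1, 2)): [D, A, G, B, C, F, E]
After 3 (reverse(4, 5)): [D, A, G, B, F, C, E]
After 4 (swap(3, 2)): [D, A, B, G, F, C, E]
After 5 (reverse(2, 4)): [D, A, F, G, B, C, E]
After 6 (swap(6, 2)): [D, A, E, G, B, C, F]
After 7 (reverse(5, 6)): [D, A, E, G, B, F, C]
After 8 (reverse(2, 4)): [D, A, B, G, E, F, C]
After 9 (swap(4, 3)): [D, A, B, E, G, F, C]
After 10 (swap(6, 0)): [C, A, B, E, G, F, D]
After 11 (reverse(2, 5)): [C, A, F, G, E, B, D]
After 12 (swap(3, 0)): [G, A, F, C, E, B, D]
After 13 (swap(2, 5)): [G, A, B, C, E, F, D]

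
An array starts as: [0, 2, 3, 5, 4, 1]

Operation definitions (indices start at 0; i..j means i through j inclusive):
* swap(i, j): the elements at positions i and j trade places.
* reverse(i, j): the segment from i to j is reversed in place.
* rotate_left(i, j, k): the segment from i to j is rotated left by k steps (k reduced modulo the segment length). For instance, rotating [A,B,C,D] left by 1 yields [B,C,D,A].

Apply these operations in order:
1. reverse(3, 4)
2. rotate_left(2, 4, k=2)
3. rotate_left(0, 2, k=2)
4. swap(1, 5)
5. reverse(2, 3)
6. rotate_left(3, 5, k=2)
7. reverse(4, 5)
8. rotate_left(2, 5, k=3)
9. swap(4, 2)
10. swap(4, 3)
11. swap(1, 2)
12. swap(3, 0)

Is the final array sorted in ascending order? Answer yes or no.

After 1 (reverse(3, 4)): [0, 2, 3, 4, 5, 1]
After 2 (rotate_left(2, 4, k=2)): [0, 2, 5, 3, 4, 1]
After 3 (rotate_left(0, 2, k=2)): [5, 0, 2, 3, 4, 1]
After 4 (swap(1, 5)): [5, 1, 2, 3, 4, 0]
After 5 (reverse(2, 3)): [5, 1, 3, 2, 4, 0]
After 6 (rotate_left(3, 5, k=2)): [5, 1, 3, 0, 2, 4]
After 7 (reverse(4, 5)): [5, 1, 3, 0, 4, 2]
After 8 (rotate_left(2, 5, k=3)): [5, 1, 2, 3, 0, 4]
After 9 (swap(4, 2)): [5, 1, 0, 3, 2, 4]
After 10 (swap(4, 3)): [5, 1, 0, 2, 3, 4]
After 11 (swap(1, 2)): [5, 0, 1, 2, 3, 4]
After 12 (swap(3, 0)): [2, 0, 1, 5, 3, 4]

Answer: no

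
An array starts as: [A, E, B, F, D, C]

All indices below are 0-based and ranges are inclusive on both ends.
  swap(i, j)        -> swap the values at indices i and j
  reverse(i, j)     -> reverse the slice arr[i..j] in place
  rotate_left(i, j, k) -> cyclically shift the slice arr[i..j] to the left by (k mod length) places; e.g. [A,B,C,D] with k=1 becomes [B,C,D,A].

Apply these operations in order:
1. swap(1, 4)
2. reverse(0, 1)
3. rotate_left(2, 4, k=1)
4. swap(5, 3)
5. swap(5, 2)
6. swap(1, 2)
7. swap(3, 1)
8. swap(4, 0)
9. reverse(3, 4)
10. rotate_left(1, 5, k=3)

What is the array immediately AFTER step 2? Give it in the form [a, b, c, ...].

After 1 (swap(1, 4)): [A, D, B, F, E, C]
After 2 (reverse(0, 1)): [D, A, B, F, E, C]

Answer: [D, A, B, F, E, C]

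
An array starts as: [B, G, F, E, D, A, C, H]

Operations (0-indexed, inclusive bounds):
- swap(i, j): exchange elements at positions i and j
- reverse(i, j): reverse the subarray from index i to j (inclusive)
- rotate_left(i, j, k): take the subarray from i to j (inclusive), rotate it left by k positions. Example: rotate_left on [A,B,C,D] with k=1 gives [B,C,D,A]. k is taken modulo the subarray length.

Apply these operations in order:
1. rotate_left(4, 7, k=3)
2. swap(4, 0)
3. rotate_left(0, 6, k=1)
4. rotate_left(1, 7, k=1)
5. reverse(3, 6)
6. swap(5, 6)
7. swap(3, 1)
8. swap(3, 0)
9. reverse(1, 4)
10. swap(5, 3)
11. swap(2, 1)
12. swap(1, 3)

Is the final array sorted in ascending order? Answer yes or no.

After 1 (rotate_left(4, 7, k=3)): [B, G, F, E, H, D, A, C]
After 2 (swap(4, 0)): [H, G, F, E, B, D, A, C]
After 3 (rotate_left(0, 6, k=1)): [G, F, E, B, D, A, H, C]
After 4 (rotate_left(1, 7, k=1)): [G, E, B, D, A, H, C, F]
After 5 (reverse(3, 6)): [G, E, B, C, H, A, D, F]
After 6 (swap(5, 6)): [G, E, B, C, H, D, A, F]
After 7 (swap(3, 1)): [G, C, B, E, H, D, A, F]
After 8 (swap(3, 0)): [E, C, B, G, H, D, A, F]
After 9 (reverse(1, 4)): [E, H, G, B, C, D, A, F]
After 10 (swap(5, 3)): [E, H, G, D, C, B, A, F]
After 11 (swap(2, 1)): [E, G, H, D, C, B, A, F]
After 12 (swap(1, 3)): [E, D, H, G, C, B, A, F]

Answer: no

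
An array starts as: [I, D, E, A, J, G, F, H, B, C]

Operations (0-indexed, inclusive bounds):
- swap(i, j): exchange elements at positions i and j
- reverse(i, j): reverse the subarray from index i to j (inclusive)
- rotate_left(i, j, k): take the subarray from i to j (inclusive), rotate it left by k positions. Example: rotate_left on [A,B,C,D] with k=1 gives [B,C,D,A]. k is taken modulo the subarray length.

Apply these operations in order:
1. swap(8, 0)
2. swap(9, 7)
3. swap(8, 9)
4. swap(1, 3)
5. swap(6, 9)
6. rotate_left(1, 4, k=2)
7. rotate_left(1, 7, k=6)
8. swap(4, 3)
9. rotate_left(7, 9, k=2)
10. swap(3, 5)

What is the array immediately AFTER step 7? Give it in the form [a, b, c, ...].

After 1 (swap(8, 0)): [B, D, E, A, J, G, F, H, I, C]
After 2 (swap(9, 7)): [B, D, E, A, J, G, F, C, I, H]
After 3 (swap(8, 9)): [B, D, E, A, J, G, F, C, H, I]
After 4 (swap(1, 3)): [B, A, E, D, J, G, F, C, H, I]
After 5 (swap(6, 9)): [B, A, E, D, J, G, I, C, H, F]
After 6 (rotate_left(1, 4, k=2)): [B, D, J, A, E, G, I, C, H, F]
After 7 (rotate_left(1, 7, k=6)): [B, C, D, J, A, E, G, I, H, F]

Answer: [B, C, D, J, A, E, G, I, H, F]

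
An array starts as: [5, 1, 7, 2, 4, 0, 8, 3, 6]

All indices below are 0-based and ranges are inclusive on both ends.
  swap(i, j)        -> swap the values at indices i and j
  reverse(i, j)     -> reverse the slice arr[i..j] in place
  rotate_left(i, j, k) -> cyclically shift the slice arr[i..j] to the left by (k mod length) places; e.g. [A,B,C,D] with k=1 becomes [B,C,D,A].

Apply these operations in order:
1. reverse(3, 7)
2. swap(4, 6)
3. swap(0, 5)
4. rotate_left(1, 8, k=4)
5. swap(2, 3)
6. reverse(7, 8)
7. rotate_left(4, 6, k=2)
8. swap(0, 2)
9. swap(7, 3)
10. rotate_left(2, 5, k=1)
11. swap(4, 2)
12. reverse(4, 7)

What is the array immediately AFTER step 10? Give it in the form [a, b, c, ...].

Answer: [2, 5, 4, 7, 6, 0, 1, 8, 3]

Derivation:
After 1 (reverse(3, 7)): [5, 1, 7, 3, 8, 0, 4, 2, 6]
After 2 (swap(4, 6)): [5, 1, 7, 3, 4, 0, 8, 2, 6]
After 3 (swap(0, 5)): [0, 1, 7, 3, 4, 5, 8, 2, 6]
After 4 (rotate_left(1, 8, k=4)): [0, 5, 8, 2, 6, 1, 7, 3, 4]
After 5 (swap(2, 3)): [0, 5, 2, 8, 6, 1, 7, 3, 4]
After 6 (reverse(7, 8)): [0, 5, 2, 8, 6, 1, 7, 4, 3]
After 7 (rotate_left(4, 6, k=2)): [0, 5, 2, 8, 7, 6, 1, 4, 3]
After 8 (swap(0, 2)): [2, 5, 0, 8, 7, 6, 1, 4, 3]
After 9 (swap(7, 3)): [2, 5, 0, 4, 7, 6, 1, 8, 3]
After 10 (rotate_left(2, 5, k=1)): [2, 5, 4, 7, 6, 0, 1, 8, 3]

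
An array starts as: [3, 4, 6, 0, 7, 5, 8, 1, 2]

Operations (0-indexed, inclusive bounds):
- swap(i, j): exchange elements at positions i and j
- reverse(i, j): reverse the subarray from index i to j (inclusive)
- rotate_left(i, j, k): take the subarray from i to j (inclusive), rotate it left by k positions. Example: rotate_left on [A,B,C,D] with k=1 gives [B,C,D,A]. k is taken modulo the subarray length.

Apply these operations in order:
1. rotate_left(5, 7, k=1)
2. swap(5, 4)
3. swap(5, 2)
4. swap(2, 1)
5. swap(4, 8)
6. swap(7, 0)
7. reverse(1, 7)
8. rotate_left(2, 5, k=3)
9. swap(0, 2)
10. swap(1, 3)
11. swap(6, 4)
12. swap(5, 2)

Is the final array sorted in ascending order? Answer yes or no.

After 1 (rotate_left(5, 7, k=1)): [3, 4, 6, 0, 7, 8, 1, 5, 2]
After 2 (swap(5, 4)): [3, 4, 6, 0, 8, 7, 1, 5, 2]
After 3 (swap(5, 2)): [3, 4, 7, 0, 8, 6, 1, 5, 2]
After 4 (swap(2, 1)): [3, 7, 4, 0, 8, 6, 1, 5, 2]
After 5 (swap(4, 8)): [3, 7, 4, 0, 2, 6, 1, 5, 8]
After 6 (swap(7, 0)): [5, 7, 4, 0, 2, 6, 1, 3, 8]
After 7 (reverse(1, 7)): [5, 3, 1, 6, 2, 0, 4, 7, 8]
After 8 (rotate_left(2, 5, k=3)): [5, 3, 0, 1, 6, 2, 4, 7, 8]
After 9 (swap(0, 2)): [0, 3, 5, 1, 6, 2, 4, 7, 8]
After 10 (swap(1, 3)): [0, 1, 5, 3, 6, 2, 4, 7, 8]
After 11 (swap(6, 4)): [0, 1, 5, 3, 4, 2, 6, 7, 8]
After 12 (swap(5, 2)): [0, 1, 2, 3, 4, 5, 6, 7, 8]

Answer: yes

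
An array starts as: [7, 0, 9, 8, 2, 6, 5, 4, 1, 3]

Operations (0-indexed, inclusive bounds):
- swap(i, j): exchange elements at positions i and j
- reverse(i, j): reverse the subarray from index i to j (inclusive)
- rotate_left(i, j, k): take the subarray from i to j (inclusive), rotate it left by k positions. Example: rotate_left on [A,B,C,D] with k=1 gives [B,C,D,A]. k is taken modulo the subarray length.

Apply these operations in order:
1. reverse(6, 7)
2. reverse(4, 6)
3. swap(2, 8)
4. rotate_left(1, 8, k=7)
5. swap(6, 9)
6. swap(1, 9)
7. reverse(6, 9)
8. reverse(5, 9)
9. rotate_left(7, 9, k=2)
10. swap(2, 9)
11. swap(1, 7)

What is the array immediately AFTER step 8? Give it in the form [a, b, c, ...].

Answer: [7, 6, 0, 1, 8, 3, 2, 5, 9, 4]

Derivation:
After 1 (reverse(6, 7)): [7, 0, 9, 8, 2, 6, 4, 5, 1, 3]
After 2 (reverse(4, 6)): [7, 0, 9, 8, 4, 6, 2, 5, 1, 3]
After 3 (swap(2, 8)): [7, 0, 1, 8, 4, 6, 2, 5, 9, 3]
After 4 (rotate_left(1, 8, k=7)): [7, 9, 0, 1, 8, 4, 6, 2, 5, 3]
After 5 (swap(6, 9)): [7, 9, 0, 1, 8, 4, 3, 2, 5, 6]
After 6 (swap(1, 9)): [7, 6, 0, 1, 8, 4, 3, 2, 5, 9]
After 7 (reverse(6, 9)): [7, 6, 0, 1, 8, 4, 9, 5, 2, 3]
After 8 (reverse(5, 9)): [7, 6, 0, 1, 8, 3, 2, 5, 9, 4]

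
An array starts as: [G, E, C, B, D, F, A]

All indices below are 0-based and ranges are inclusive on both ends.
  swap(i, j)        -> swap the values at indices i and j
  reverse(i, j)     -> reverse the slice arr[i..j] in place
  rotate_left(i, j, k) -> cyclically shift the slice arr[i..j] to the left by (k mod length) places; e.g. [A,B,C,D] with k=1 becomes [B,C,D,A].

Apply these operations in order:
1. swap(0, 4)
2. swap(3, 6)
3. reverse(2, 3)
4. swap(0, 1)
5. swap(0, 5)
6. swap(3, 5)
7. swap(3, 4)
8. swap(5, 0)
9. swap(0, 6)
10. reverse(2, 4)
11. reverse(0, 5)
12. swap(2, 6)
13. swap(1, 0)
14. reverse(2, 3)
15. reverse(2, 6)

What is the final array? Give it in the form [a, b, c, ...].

Answer: [A, F, G, B, D, C, E]

Derivation:
After 1 (swap(0, 4)): [D, E, C, B, G, F, A]
After 2 (swap(3, 6)): [D, E, C, A, G, F, B]
After 3 (reverse(2, 3)): [D, E, A, C, G, F, B]
After 4 (swap(0, 1)): [E, D, A, C, G, F, B]
After 5 (swap(0, 5)): [F, D, A, C, G, E, B]
After 6 (swap(3, 5)): [F, D, A, E, G, C, B]
After 7 (swap(3, 4)): [F, D, A, G, E, C, B]
After 8 (swap(5, 0)): [C, D, A, G, E, F, B]
After 9 (swap(0, 6)): [B, D, A, G, E, F, C]
After 10 (reverse(2, 4)): [B, D, E, G, A, F, C]
After 11 (reverse(0, 5)): [F, A, G, E, D, B, C]
After 12 (swap(2, 6)): [F, A, C, E, D, B, G]
After 13 (swap(1, 0)): [A, F, C, E, D, B, G]
After 14 (reverse(2, 3)): [A, F, E, C, D, B, G]
After 15 (reverse(2, 6)): [A, F, G, B, D, C, E]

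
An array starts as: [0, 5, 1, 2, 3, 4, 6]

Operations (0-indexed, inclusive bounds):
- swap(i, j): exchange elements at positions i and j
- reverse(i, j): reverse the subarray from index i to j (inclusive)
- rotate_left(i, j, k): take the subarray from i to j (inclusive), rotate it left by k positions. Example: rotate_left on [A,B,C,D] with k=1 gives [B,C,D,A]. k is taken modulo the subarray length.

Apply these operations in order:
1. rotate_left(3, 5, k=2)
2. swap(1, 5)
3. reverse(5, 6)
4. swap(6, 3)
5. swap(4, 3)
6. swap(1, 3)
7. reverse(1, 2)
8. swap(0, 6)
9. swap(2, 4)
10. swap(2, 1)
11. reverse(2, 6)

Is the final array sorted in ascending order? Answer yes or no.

Answer: no

Derivation:
After 1 (rotate_left(3, 5, k=2)): [0, 5, 1, 4, 2, 3, 6]
After 2 (swap(1, 5)): [0, 3, 1, 4, 2, 5, 6]
After 3 (reverse(5, 6)): [0, 3, 1, 4, 2, 6, 5]
After 4 (swap(6, 3)): [0, 3, 1, 5, 2, 6, 4]
After 5 (swap(4, 3)): [0, 3, 1, 2, 5, 6, 4]
After 6 (swap(1, 3)): [0, 2, 1, 3, 5, 6, 4]
After 7 (reverse(1, 2)): [0, 1, 2, 3, 5, 6, 4]
After 8 (swap(0, 6)): [4, 1, 2, 3, 5, 6, 0]
After 9 (swap(2, 4)): [4, 1, 5, 3, 2, 6, 0]
After 10 (swap(2, 1)): [4, 5, 1, 3, 2, 6, 0]
After 11 (reverse(2, 6)): [4, 5, 0, 6, 2, 3, 1]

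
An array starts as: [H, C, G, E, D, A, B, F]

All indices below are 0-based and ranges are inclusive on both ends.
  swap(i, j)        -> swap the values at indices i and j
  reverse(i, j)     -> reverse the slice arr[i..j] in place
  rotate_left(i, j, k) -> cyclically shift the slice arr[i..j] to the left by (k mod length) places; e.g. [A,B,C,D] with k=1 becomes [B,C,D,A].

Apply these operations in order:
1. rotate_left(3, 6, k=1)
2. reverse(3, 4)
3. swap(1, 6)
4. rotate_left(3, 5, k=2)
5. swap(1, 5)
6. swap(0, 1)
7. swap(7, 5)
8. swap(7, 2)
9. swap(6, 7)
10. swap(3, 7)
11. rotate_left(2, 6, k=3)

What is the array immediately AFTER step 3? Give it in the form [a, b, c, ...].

Answer: [H, E, G, A, D, B, C, F]

Derivation:
After 1 (rotate_left(3, 6, k=1)): [H, C, G, D, A, B, E, F]
After 2 (reverse(3, 4)): [H, C, G, A, D, B, E, F]
After 3 (swap(1, 6)): [H, E, G, A, D, B, C, F]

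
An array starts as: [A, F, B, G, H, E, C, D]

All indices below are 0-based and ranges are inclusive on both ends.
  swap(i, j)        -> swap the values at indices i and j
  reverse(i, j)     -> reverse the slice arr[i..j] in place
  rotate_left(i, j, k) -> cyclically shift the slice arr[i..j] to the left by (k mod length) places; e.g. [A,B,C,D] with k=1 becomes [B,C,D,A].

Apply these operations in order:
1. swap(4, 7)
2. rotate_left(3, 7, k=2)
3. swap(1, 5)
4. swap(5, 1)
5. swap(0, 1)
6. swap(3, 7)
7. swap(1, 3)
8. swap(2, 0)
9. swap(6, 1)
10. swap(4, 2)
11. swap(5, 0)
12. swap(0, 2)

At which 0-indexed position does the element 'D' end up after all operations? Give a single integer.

Answer: 6

Derivation:
After 1 (swap(4, 7)): [A, F, B, G, D, E, C, H]
After 2 (rotate_left(3, 7, k=2)): [A, F, B, E, C, H, G, D]
After 3 (swap(1, 5)): [A, H, B, E, C, F, G, D]
After 4 (swap(5, 1)): [A, F, B, E, C, H, G, D]
After 5 (swap(0, 1)): [F, A, B, E, C, H, G, D]
After 6 (swap(3, 7)): [F, A, B, D, C, H, G, E]
After 7 (swap(1, 3)): [F, D, B, A, C, H, G, E]
After 8 (swap(2, 0)): [B, D, F, A, C, H, G, E]
After 9 (swap(6, 1)): [B, G, F, A, C, H, D, E]
After 10 (swap(4, 2)): [B, G, C, A, F, H, D, E]
After 11 (swap(5, 0)): [H, G, C, A, F, B, D, E]
After 12 (swap(0, 2)): [C, G, H, A, F, B, D, E]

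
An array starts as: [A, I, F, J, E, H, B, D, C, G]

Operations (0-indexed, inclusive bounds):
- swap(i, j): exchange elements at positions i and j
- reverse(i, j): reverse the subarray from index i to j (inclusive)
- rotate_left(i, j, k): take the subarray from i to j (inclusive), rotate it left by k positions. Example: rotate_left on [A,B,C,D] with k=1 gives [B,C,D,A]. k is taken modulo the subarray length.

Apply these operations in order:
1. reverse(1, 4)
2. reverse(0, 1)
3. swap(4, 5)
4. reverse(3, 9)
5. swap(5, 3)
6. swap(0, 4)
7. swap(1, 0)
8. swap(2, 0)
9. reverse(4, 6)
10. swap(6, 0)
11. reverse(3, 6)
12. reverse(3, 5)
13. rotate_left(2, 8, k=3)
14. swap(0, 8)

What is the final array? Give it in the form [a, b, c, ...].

Answer: [G, C, J, D, I, H, A, B, E, F]

Derivation:
After 1 (reverse(1, 4)): [A, E, J, F, I, H, B, D, C, G]
After 2 (reverse(0, 1)): [E, A, J, F, I, H, B, D, C, G]
After 3 (swap(4, 5)): [E, A, J, F, H, I, B, D, C, G]
After 4 (reverse(3, 9)): [E, A, J, G, C, D, B, I, H, F]
After 5 (swap(5, 3)): [E, A, J, D, C, G, B, I, H, F]
After 6 (swap(0, 4)): [C, A, J, D, E, G, B, I, H, F]
After 7 (swap(1, 0)): [A, C, J, D, E, G, B, I, H, F]
After 8 (swap(2, 0)): [J, C, A, D, E, G, B, I, H, F]
After 9 (reverse(4, 6)): [J, C, A, D, B, G, E, I, H, F]
After 10 (swap(6, 0)): [E, C, A, D, B, G, J, I, H, F]
After 11 (reverse(3, 6)): [E, C, A, J, G, B, D, I, H, F]
After 12 (reverse(3, 5)): [E, C, A, B, G, J, D, I, H, F]
After 13 (rotate_left(2, 8, k=3)): [E, C, J, D, I, H, A, B, G, F]
After 14 (swap(0, 8)): [G, C, J, D, I, H, A, B, E, F]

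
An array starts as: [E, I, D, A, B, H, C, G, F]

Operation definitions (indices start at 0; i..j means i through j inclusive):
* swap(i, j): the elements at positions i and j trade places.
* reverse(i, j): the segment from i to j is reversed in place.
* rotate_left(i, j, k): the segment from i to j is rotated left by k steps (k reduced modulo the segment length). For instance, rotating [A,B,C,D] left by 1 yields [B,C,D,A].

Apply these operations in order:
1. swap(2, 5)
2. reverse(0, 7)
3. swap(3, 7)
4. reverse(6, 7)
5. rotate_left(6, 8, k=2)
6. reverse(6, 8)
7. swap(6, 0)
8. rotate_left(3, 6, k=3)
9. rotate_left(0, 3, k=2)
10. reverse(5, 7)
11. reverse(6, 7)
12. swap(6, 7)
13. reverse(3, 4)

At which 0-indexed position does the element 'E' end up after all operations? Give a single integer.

Answer: 3

Derivation:
After 1 (swap(2, 5)): [E, I, H, A, B, D, C, G, F]
After 2 (reverse(0, 7)): [G, C, D, B, A, H, I, E, F]
After 3 (swap(3, 7)): [G, C, D, E, A, H, I, B, F]
After 4 (reverse(6, 7)): [G, C, D, E, A, H, B, I, F]
After 5 (rotate_left(6, 8, k=2)): [G, C, D, E, A, H, F, B, I]
After 6 (reverse(6, 8)): [G, C, D, E, A, H, I, B, F]
After 7 (swap(6, 0)): [I, C, D, E, A, H, G, B, F]
After 8 (rotate_left(3, 6, k=3)): [I, C, D, G, E, A, H, B, F]
After 9 (rotate_left(0, 3, k=2)): [D, G, I, C, E, A, H, B, F]
After 10 (reverse(5, 7)): [D, G, I, C, E, B, H, A, F]
After 11 (reverse(6, 7)): [D, G, I, C, E, B, A, H, F]
After 12 (swap(6, 7)): [D, G, I, C, E, B, H, A, F]
After 13 (reverse(3, 4)): [D, G, I, E, C, B, H, A, F]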